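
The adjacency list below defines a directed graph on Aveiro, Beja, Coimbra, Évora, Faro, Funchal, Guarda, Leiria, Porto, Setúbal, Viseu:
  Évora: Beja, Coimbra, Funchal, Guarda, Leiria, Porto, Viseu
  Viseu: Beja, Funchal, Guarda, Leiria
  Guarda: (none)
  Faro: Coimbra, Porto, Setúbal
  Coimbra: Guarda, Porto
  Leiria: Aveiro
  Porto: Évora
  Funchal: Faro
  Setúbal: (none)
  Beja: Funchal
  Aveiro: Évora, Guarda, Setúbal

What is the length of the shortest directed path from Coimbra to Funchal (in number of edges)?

Distance 0: Coimbra.
Distance 1: Guarda, Porto.
Distance 2: Évora.
Distance 3: Beja, Funchal, Leiria, Viseu — contains Funchal.

3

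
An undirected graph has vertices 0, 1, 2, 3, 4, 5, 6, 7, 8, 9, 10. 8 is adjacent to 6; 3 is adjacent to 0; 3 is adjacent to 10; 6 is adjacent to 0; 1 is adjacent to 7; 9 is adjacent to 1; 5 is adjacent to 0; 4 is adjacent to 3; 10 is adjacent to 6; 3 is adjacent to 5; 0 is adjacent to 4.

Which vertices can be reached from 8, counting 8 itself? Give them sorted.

Start at 8.
Its neighbours: 6.
Then their neighbours: 0, 10.
Then next layer: 3, 4, 5.
Nothing further is reachable.

0, 3, 4, 5, 6, 8, 10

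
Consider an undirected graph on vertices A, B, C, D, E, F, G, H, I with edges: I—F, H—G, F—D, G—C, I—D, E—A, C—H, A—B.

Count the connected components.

From A: component {A, B, E}.
From C: component {C, G, H}.
From D: component {D, F, I}.
That's 3 components.

3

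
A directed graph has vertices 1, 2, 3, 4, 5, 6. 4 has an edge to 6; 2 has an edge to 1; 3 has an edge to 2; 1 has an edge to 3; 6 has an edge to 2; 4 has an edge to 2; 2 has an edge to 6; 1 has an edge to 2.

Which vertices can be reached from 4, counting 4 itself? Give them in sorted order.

Start at 4.
Its neighbours: 2, 6.
Then their neighbours: 1.
Then next layer: 3.
Nothing further is reachable.

1, 2, 3, 4, 6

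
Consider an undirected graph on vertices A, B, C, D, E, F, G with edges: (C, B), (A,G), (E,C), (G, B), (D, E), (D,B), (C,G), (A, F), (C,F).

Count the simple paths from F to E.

F–A–G–B–C–E
F–A–G–B–D–E
F–A–G–C–B–D–E
F–A–G–C–E
F–C–B–D–E
F–C–E
F–C–G–B–D–E

7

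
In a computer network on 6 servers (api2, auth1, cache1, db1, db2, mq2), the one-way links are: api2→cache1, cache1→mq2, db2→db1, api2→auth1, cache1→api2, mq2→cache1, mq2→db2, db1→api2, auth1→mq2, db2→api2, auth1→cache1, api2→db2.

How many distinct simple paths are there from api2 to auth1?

1

api2→auth1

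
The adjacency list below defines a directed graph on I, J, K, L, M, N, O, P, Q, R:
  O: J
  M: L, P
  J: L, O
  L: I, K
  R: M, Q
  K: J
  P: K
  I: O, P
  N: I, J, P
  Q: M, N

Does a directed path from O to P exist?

Yes

Explore from O.
Distance 1: reach J.
Distance 2: reach L.
Distance 3: reach I, K.
Distance 4: reach P.
Found P.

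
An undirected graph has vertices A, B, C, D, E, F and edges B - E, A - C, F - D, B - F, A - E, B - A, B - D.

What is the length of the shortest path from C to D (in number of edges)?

3

Distance 0: C.
Distance 1: A.
Distance 2: B, E.
Distance 3: D, F — contains D.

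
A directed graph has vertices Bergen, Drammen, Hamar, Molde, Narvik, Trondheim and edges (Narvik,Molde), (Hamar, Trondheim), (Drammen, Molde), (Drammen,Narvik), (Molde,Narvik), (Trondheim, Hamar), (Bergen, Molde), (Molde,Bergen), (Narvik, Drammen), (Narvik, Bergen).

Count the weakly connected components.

From Bergen: component {Bergen, Drammen, Molde, Narvik}.
From Hamar: component {Hamar, Trondheim}.
That's 2 components.

2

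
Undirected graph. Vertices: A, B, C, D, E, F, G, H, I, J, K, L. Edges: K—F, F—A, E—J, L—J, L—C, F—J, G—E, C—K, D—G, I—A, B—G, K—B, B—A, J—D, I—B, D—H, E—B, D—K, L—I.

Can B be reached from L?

Yes

Explore from L.
Distance 1: reach C, I, J.
Distance 2: reach A, B, D, E, F, K.
Found B.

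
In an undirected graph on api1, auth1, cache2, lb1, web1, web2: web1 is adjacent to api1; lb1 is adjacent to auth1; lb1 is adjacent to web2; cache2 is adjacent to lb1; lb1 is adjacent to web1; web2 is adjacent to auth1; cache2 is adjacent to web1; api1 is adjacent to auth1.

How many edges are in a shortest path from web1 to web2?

Distance 0: web1.
Distance 1: api1, cache2, lb1.
Distance 2: auth1, web2 — contains web2.

2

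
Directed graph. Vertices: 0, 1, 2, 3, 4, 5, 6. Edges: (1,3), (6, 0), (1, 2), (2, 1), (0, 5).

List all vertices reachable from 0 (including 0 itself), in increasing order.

0, 5

Start at 0.
Its neighbours: 5.
Nothing further is reachable.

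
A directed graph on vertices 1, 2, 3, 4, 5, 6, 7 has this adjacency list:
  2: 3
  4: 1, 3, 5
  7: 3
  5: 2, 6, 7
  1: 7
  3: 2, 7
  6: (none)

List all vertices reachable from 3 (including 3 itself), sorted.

2, 3, 7

Start at 3.
Its neighbours: 2, 7.
Nothing further is reachable.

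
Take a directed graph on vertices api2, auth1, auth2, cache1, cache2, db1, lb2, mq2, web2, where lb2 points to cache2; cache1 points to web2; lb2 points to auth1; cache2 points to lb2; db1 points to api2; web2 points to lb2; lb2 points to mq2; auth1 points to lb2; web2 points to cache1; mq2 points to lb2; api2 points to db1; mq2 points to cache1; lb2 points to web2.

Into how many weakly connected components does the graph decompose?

3

From api2: component {api2, db1}.
From auth1: component {auth1, cache1, cache2, lb2, mq2, web2}.
From auth2: component {auth2}.
That's 3 components.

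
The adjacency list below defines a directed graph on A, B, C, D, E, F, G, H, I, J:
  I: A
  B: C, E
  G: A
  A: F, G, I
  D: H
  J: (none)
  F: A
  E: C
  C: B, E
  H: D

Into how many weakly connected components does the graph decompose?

From A: component {A, F, G, I}.
From B: component {B, C, E}.
From D: component {D, H}.
From J: component {J}.
That's 4 components.

4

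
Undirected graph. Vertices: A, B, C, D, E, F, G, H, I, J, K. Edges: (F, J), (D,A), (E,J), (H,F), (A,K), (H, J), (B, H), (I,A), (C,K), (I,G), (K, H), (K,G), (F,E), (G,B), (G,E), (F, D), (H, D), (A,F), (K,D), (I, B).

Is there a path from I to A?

Yes

Explore from I.
Distance 1: reach A, B, G.
Found A.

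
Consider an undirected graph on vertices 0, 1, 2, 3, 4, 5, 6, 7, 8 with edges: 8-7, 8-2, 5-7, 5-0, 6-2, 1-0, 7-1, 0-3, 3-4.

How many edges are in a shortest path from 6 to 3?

Distance 0: 6.
Distance 1: 2.
Distance 2: 8.
Distance 3: 7.
Distance 4: 1, 5.
Distance 5: 0.
Distance 6: 3 — contains 3.

6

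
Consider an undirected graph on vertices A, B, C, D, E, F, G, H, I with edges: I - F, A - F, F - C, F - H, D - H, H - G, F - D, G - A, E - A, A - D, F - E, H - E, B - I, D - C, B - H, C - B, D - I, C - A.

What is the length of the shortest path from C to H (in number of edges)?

Distance 0: C.
Distance 1: A, B, D, F.
Distance 2: E, G, H, I — contains H.

2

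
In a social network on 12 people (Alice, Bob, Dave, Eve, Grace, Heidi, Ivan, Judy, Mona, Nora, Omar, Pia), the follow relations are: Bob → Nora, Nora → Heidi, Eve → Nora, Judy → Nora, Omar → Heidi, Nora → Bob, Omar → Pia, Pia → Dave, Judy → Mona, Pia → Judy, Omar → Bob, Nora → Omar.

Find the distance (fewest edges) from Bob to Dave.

Distance 0: Bob.
Distance 1: Nora.
Distance 2: Heidi, Omar.
Distance 3: Pia.
Distance 4: Dave, Judy — contains Dave.

4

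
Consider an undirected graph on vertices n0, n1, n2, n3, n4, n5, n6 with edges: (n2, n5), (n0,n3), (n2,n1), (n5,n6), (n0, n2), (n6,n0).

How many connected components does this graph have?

From n0: component {n0, n1, n2, n3, n5, n6}.
From n4: component {n4}.
That's 2 components.

2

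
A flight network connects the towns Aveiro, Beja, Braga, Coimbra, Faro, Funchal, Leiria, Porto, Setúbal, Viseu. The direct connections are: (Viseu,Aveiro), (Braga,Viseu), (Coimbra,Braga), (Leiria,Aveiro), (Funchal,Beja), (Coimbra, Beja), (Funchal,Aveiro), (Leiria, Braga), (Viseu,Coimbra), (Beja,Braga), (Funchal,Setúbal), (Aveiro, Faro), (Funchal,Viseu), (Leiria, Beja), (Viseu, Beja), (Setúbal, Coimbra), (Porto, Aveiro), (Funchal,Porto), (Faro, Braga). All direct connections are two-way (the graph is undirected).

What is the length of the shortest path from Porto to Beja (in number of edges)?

2

Distance 0: Porto.
Distance 1: Aveiro, Funchal.
Distance 2: Beja, Faro, Leiria, Setúbal, Viseu — contains Beja.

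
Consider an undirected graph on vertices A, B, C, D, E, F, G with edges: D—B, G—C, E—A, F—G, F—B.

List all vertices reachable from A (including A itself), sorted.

A, E

Start at A.
Its neighbours: E.
Nothing further is reachable.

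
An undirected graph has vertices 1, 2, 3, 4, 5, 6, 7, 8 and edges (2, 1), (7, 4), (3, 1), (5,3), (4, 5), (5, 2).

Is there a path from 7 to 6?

No

Explore from 7.
Distance 1: reach 4.
Distance 2: reach 5.
Distance 3: reach 2, 3.
Distance 4: reach 1.
The search is exhausted without reaching 6; it lies in a different component.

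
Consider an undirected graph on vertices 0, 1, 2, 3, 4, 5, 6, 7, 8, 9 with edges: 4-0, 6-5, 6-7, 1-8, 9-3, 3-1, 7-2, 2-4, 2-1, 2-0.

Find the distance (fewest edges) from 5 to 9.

Distance 0: 5.
Distance 1: 6.
Distance 2: 7.
Distance 3: 2.
Distance 4: 0, 1, 4.
Distance 5: 3, 8.
Distance 6: 9 — contains 9.

6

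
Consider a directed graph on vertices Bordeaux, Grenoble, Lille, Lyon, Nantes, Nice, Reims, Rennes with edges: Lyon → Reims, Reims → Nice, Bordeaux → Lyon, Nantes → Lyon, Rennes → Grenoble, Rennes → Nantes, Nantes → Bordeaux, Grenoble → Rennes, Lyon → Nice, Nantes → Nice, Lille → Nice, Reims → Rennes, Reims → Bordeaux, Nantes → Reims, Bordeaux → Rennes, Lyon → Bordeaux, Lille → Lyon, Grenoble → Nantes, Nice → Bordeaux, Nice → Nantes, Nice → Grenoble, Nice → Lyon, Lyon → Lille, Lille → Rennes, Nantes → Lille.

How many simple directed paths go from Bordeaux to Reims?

19

Bordeaux→Lyon→Lille→Nice→Grenoble→Nantes→Reims
Bordeaux→Lyon→Lille→Nice→Grenoble→Rennes→Nantes→Reims
Bordeaux→Lyon→Lille→Nice→Nantes→Reims
Bordeaux→Lyon→Lille→Rennes→Grenoble→Nantes→Reims
Bordeaux→Lyon→Lille→Rennes→Nantes→Reims
Bordeaux→Lyon→Nice→Grenoble→Nantes→Reims
Bordeaux→Lyon→Nice→Grenoble→Rennes→Nantes→Reims
Bordeaux→Lyon→Nice→Nantes→Reims
... and 11 more.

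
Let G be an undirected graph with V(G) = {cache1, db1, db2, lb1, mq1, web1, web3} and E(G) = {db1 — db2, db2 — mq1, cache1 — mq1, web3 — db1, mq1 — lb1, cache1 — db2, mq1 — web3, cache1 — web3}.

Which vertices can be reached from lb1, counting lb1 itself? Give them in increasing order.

Start at lb1.
Its neighbours: mq1.
Then their neighbours: cache1, db2, web3.
Then next layer: db1.
Nothing further is reachable.

cache1, db1, db2, lb1, mq1, web3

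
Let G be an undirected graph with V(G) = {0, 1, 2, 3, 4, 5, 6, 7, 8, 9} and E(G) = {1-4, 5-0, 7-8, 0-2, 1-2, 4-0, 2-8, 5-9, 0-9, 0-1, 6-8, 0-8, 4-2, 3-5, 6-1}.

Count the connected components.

1

From 0: component {0, 1, 2, 3, 4, 5, 6, 7, 8, 9}.
That's 1 component.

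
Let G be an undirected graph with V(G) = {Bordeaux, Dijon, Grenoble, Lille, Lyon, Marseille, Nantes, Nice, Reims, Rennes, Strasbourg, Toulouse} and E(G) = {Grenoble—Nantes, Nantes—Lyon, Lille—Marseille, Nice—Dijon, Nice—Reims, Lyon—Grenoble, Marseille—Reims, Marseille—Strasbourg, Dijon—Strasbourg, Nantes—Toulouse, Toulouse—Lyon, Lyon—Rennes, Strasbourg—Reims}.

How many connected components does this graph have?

3

From Bordeaux: component {Bordeaux}.
From Dijon: component {Dijon, Lille, Marseille, Nice, Reims, Strasbourg}.
From Grenoble: component {Grenoble, Lyon, Nantes, Rennes, Toulouse}.
That's 3 components.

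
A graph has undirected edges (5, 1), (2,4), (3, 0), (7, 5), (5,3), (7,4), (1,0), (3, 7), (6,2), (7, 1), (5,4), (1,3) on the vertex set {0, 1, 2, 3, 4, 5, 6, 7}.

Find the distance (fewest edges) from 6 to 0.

Distance 0: 6.
Distance 1: 2.
Distance 2: 4.
Distance 3: 5, 7.
Distance 4: 1, 3.
Distance 5: 0 — contains 0.

5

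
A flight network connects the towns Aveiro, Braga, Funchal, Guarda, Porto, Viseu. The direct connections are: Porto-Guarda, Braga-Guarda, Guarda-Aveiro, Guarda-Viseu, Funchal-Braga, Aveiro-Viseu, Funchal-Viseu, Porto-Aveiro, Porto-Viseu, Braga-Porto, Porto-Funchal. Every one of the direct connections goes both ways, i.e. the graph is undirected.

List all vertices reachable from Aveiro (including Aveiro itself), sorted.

Aveiro, Braga, Funchal, Guarda, Porto, Viseu

Start at Aveiro.
Its neighbours: Guarda, Porto, Viseu.
Then their neighbours: Braga, Funchal.
Every vertex is now reached.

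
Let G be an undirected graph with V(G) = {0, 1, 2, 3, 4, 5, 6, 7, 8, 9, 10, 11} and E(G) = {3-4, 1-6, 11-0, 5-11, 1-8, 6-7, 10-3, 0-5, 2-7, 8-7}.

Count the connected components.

4

From 0: component {0, 5, 11}.
From 1: component {1, 2, 6, 7, 8}.
From 3: component {3, 4, 10}.
From 9: component {9}.
That's 4 components.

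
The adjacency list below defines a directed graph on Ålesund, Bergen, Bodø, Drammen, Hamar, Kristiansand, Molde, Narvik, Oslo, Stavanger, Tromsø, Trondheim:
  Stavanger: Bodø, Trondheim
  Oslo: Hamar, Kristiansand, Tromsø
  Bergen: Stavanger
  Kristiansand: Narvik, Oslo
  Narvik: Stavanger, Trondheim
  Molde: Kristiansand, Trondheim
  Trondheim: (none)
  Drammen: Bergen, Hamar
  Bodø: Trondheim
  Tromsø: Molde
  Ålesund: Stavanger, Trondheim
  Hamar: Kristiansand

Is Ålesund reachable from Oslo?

Explore from Oslo.
Distance 1: reach Hamar, Kristiansand, Tromsø.
Distance 2: reach Molde, Narvik.
Distance 3: reach Stavanger, Trondheim.
Distance 4: reach Bodø.
The search from Oslo is exhausted; no directed path reaches Ålesund.

No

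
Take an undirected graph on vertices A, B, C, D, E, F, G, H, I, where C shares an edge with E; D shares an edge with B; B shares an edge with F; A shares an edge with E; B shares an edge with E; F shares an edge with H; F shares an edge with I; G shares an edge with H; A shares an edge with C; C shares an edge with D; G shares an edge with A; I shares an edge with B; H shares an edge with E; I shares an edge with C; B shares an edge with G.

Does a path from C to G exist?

Yes

Explore from C.
Distance 1: reach A, D, E, I.
Distance 2: reach B, F, G, H.
Found G.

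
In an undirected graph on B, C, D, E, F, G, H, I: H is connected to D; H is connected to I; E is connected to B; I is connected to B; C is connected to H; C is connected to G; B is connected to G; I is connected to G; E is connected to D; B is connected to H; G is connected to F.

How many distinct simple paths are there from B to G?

B–E–D–H–C–G
B–E–D–H–I–G
B–G
B–H–C–G
B–H–I–G
B–I–G
B–I–H–C–G

7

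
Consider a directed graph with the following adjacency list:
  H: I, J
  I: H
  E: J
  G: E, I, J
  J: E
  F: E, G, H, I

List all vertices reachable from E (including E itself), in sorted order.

E, J

Start at E.
Its neighbours: J.
Nothing further is reachable.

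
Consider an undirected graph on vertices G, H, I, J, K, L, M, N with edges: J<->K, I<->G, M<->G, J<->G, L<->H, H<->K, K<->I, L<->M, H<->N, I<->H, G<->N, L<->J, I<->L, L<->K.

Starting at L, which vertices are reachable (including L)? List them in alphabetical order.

Start at L.
Its neighbours: H, I, J, K, M.
Then their neighbours: G, N.
Every vertex is now reached.

G, H, I, J, K, L, M, N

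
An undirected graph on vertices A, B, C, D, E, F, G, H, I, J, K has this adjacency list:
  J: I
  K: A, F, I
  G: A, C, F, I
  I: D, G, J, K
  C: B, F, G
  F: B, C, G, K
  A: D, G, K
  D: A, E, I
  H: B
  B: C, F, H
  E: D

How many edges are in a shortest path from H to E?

6

Distance 0: H.
Distance 1: B.
Distance 2: C, F.
Distance 3: G, K.
Distance 4: A, I.
Distance 5: D, J.
Distance 6: E — contains E.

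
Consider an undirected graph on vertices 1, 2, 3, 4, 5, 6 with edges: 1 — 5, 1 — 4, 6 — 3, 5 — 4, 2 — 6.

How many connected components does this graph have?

2

From 1: component {1, 4, 5}.
From 2: component {2, 3, 6}.
That's 2 components.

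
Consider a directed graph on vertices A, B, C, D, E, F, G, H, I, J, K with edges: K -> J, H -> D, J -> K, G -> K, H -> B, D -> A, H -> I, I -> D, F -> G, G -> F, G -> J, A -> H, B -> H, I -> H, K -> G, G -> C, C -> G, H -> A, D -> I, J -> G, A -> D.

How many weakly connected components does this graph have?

3

From A: component {A, B, D, H, I}.
From C: component {C, F, G, J, K}.
From E: component {E}.
That's 3 components.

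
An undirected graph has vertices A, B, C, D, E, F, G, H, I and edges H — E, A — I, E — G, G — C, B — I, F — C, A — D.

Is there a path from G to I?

Explore from G.
Distance 1: reach C, E.
Distance 2: reach F, H.
The search is exhausted without reaching I; it lies in a different component.

No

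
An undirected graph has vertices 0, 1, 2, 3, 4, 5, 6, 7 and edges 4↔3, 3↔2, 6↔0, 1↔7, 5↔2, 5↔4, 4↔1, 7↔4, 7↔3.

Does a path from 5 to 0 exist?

No

Explore from 5.
Distance 1: reach 2, 4.
Distance 2: reach 1, 3, 7.
The search is exhausted without reaching 0; it lies in a different component.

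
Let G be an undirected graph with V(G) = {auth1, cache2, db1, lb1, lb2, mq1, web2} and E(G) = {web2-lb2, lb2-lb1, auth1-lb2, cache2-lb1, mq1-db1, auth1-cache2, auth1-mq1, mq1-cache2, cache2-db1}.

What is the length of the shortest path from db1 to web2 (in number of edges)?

4

Distance 0: db1.
Distance 1: cache2, mq1.
Distance 2: auth1, lb1.
Distance 3: lb2.
Distance 4: web2 — contains web2.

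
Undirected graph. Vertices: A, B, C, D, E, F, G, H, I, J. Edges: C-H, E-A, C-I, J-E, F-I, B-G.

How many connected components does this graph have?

4

From A: component {A, E, J}.
From B: component {B, G}.
From C: component {C, F, H, I}.
From D: component {D}.
That's 4 components.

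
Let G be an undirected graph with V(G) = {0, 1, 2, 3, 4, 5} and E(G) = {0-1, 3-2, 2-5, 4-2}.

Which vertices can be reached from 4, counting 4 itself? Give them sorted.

2, 3, 4, 5

Start at 4.
Its neighbours: 2.
Then their neighbours: 3, 5.
Nothing further is reachable.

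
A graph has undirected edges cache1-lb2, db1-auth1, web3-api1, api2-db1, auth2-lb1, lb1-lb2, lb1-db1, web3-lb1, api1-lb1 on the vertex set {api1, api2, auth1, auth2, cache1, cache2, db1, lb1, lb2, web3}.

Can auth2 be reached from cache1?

Explore from cache1.
Distance 1: reach lb2.
Distance 2: reach lb1.
Distance 3: reach api1, auth2, db1, web3.
Found auth2.

Yes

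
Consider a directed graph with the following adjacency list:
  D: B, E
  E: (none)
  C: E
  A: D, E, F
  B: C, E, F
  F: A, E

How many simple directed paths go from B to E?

5

B→C→E
B→E
B→F→A→D→E
B→F→A→E
B→F→E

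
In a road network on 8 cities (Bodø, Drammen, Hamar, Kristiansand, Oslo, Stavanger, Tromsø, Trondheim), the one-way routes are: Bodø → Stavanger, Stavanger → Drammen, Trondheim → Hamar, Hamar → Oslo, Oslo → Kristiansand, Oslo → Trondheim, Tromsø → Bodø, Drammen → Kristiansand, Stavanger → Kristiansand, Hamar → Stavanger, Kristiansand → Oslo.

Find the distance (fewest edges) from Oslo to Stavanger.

3

Distance 0: Oslo.
Distance 1: Kristiansand, Trondheim.
Distance 2: Hamar.
Distance 3: Stavanger — contains Stavanger.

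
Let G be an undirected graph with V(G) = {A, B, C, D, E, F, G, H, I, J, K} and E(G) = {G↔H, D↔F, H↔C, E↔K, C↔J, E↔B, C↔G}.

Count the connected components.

5

From A: component {A}.
From B: component {B, E, K}.
From C: component {C, G, H, J}.
From D: component {D, F}.
From I: component {I}.
That's 5 components.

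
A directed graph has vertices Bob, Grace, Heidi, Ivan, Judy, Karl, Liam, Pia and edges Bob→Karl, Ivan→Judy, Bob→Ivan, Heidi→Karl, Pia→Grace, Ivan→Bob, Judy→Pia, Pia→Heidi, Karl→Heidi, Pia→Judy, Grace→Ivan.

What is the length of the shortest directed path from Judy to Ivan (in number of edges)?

Distance 0: Judy.
Distance 1: Pia.
Distance 2: Grace, Heidi.
Distance 3: Ivan, Karl — contains Ivan.

3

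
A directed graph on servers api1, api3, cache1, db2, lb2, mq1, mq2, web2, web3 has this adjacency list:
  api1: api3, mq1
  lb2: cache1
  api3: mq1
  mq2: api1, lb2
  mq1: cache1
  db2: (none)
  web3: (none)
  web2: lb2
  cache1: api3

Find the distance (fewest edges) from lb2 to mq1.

Distance 0: lb2.
Distance 1: cache1.
Distance 2: api3.
Distance 3: mq1 — contains mq1.

3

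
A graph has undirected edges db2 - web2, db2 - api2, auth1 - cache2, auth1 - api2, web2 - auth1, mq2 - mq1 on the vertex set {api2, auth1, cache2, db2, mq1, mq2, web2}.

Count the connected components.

2

From api2: component {api2, auth1, cache2, db2, web2}.
From mq1: component {mq1, mq2}.
That's 2 components.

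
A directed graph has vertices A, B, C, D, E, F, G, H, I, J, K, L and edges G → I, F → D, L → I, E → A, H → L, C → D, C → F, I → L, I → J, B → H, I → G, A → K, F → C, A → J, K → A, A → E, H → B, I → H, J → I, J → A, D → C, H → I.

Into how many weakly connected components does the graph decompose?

From A: component {A, B, E, G, H, I, J, K, L}.
From C: component {C, D, F}.
That's 2 components.

2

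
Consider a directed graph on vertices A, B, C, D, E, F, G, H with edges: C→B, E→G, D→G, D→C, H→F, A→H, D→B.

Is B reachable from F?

No

F has no outgoing edges, so nothing is reachable from it.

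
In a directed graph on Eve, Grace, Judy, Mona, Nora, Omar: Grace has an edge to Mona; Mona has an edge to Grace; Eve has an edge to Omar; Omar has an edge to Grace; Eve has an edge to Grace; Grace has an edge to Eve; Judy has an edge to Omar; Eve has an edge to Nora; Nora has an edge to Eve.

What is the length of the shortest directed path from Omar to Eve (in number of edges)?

Distance 0: Omar.
Distance 1: Grace.
Distance 2: Eve, Mona — contains Eve.

2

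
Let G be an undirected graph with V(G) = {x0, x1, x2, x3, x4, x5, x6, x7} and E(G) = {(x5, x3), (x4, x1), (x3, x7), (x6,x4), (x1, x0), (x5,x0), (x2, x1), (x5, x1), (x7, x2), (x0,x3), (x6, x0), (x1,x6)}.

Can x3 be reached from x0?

Explore from x0.
Distance 1: reach x1, x3, x5, x6.
Found x3.

Yes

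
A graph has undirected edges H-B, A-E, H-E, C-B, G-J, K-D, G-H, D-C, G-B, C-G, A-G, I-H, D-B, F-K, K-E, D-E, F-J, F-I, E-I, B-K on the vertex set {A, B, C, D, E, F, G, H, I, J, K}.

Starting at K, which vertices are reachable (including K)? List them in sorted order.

Start at K.
Its neighbours: B, D, E, F.
Then their neighbours: A, C, G, H, I, J.
Every vertex is now reached.

A, B, C, D, E, F, G, H, I, J, K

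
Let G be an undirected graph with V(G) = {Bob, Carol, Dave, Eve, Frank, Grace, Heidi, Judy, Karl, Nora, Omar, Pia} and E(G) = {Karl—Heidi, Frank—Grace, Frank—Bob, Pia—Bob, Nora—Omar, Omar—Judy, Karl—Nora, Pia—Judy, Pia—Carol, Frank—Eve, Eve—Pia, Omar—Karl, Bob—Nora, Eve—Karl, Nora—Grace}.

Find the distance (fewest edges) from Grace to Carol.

4

Distance 0: Grace.
Distance 1: Frank, Nora.
Distance 2: Bob, Eve, Karl, Omar.
Distance 3: Heidi, Judy, Pia.
Distance 4: Carol — contains Carol.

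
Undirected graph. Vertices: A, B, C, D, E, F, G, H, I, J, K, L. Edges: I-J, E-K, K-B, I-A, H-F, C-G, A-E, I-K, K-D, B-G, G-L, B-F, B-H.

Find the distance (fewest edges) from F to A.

Distance 0: F.
Distance 1: B, H.
Distance 2: G, K.
Distance 3: C, D, E, I, L.
Distance 4: A, J — contains A.

4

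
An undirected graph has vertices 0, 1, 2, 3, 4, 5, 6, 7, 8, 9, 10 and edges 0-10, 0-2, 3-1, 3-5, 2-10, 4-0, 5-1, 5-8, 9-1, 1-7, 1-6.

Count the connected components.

From 0: component {0, 2, 4, 10}.
From 1: component {1, 3, 5, 6, 7, 8, 9}.
That's 2 components.

2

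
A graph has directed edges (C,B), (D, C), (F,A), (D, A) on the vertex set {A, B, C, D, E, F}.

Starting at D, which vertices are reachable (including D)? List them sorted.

Start at D.
Its neighbours: A, C.
Then their neighbours: B.
Nothing further is reachable.

A, B, C, D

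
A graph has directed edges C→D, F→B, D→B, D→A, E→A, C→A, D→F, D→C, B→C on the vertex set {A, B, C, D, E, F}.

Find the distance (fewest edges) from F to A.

Distance 0: F.
Distance 1: B.
Distance 2: C.
Distance 3: A, D — contains A.

3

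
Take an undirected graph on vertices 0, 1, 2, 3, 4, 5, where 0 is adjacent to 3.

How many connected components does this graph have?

5

From 0: component {0, 3}.
From 1: component {1}.
From 2: component {2}.
From 4: component {4}.
From 5: component {5}.
That's 5 components.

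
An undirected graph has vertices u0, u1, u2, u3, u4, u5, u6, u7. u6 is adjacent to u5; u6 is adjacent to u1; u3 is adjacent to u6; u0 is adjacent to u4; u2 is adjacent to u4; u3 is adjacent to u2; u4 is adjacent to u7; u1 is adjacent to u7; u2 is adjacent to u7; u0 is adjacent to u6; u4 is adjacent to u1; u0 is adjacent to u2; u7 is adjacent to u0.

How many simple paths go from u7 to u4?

16

u7–u0–u2–u3–u6–u1–u4
u7–u0–u2–u4
u7–u0–u4
u7–u0–u6–u1–u4
u7–u0–u6–u3–u2–u4
u7–u1–u4
u7–u1–u6–u0–u2–u4
u7–u1–u6–u0–u4
... and 8 more.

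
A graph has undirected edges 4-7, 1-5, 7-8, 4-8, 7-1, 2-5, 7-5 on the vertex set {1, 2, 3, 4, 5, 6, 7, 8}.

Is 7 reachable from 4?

Yes

Explore from 4.
Distance 1: reach 7, 8.
Found 7.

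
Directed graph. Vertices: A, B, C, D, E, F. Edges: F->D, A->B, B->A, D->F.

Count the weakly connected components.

From A: component {A, B}.
From C: component {C}.
From D: component {D, F}.
From E: component {E}.
That's 4 components.

4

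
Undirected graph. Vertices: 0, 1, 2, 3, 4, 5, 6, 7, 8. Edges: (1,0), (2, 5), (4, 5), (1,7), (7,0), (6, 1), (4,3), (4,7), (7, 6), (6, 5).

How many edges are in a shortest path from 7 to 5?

2

Distance 0: 7.
Distance 1: 0, 1, 4, 6.
Distance 2: 3, 5 — contains 5.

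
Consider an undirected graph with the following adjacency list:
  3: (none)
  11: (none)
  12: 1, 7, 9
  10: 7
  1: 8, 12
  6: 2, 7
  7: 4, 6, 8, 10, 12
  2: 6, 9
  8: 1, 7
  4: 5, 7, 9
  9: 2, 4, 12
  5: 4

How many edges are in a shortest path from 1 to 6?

3

Distance 0: 1.
Distance 1: 8, 12.
Distance 2: 7, 9.
Distance 3: 2, 4, 6, 10 — contains 6.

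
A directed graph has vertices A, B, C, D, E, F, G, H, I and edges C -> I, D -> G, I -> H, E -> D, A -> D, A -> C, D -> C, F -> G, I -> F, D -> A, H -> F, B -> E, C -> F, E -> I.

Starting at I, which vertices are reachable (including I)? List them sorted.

F, G, H, I

Start at I.
Its neighbours: F, H.
Then their neighbours: G.
Nothing further is reachable.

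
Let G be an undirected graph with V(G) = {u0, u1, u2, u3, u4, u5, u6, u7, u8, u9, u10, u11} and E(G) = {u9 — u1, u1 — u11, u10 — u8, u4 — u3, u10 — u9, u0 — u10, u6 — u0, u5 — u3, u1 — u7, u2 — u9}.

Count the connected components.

2

From u0: component {u0, u1, u2, u6, u7, u8, u9, u10, u11}.
From u3: component {u3, u4, u5}.
That's 2 components.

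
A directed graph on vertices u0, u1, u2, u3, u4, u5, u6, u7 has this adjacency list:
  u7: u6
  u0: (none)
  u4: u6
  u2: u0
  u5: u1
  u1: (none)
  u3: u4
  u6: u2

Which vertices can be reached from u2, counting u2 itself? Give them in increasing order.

Start at u2.
Its neighbours: u0.
Nothing further is reachable.

u0, u2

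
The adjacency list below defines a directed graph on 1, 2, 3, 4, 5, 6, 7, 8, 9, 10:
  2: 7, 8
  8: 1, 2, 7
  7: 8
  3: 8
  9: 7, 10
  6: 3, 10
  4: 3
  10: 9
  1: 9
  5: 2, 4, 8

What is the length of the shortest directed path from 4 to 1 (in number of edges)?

3

Distance 0: 4.
Distance 1: 3.
Distance 2: 8.
Distance 3: 1, 2, 7 — contains 1.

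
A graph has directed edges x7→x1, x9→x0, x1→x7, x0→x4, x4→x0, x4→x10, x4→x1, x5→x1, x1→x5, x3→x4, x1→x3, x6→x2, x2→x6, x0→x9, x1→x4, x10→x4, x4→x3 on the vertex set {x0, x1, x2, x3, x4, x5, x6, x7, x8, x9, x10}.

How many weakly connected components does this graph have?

3

From x0: component {x0, x1, x3, x4, x5, x7, x9, x10}.
From x2: component {x2, x6}.
From x8: component {x8}.
That's 3 components.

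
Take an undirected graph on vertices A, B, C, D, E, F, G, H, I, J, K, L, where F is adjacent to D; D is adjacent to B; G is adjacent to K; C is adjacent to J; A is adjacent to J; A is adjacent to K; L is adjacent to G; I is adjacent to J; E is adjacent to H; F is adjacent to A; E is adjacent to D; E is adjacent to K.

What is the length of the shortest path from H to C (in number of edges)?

5

Distance 0: H.
Distance 1: E.
Distance 2: D, K.
Distance 3: A, B, F, G.
Distance 4: J, L.
Distance 5: C, I — contains C.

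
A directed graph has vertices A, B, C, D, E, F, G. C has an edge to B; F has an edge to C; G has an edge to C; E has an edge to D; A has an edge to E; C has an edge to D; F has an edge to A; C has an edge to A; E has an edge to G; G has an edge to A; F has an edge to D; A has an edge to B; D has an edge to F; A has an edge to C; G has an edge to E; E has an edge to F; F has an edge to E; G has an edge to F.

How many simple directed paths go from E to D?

9

E→D
E→F→A→C→D
E→F→C→D
E→F→D
E→G→A→C→D
E→G→C→D
E→G→F→A→C→D
E→G→F→C→D
E→G→F→D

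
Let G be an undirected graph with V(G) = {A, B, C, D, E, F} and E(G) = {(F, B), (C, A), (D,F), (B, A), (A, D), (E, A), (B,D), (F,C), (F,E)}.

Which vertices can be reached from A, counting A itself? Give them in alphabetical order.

Start at A.
Its neighbours: B, C, D, E.
Then their neighbours: F.
Every vertex is now reached.

A, B, C, D, E, F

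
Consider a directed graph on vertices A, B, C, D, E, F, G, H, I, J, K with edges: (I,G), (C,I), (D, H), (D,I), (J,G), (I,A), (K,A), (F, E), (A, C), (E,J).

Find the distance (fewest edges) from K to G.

4

Distance 0: K.
Distance 1: A.
Distance 2: C.
Distance 3: I.
Distance 4: G — contains G.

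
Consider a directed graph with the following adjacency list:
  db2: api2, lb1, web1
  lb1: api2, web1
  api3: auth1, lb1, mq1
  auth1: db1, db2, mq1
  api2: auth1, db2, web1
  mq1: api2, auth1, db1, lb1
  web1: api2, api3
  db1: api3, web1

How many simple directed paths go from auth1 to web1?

auth1→db1→api3→lb1→api2→db2→web1
auth1→db1→api3→lb1→api2→web1
auth1→db1→api3→lb1→web1
auth1→db1→api3→mq1→api2→db2→lb1→web1
auth1→db1→api3→mq1→api2→db2→web1
auth1→db1→api3→mq1→api2→web1
auth1→db1→api3→mq1→lb1→api2→db2→web1
auth1→db1→api3→mq1→lb1→api2→web1
... and 16 more.

24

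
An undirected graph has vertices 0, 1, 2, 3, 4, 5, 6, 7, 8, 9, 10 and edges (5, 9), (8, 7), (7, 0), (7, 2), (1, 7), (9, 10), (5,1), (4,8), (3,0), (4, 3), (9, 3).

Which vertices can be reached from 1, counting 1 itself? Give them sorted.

0, 1, 2, 3, 4, 5, 7, 8, 9, 10

Start at 1.
Its neighbours: 5, 7.
Then their neighbours: 0, 2, 8, 9.
Then next layer: 3, 4, 10.
Nothing further is reachable.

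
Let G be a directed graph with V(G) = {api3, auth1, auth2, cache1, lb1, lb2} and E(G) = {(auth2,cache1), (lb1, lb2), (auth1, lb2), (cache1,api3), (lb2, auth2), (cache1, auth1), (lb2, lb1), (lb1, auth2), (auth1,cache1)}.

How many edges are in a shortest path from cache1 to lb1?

3

Distance 0: cache1.
Distance 1: api3, auth1.
Distance 2: lb2.
Distance 3: auth2, lb1 — contains lb1.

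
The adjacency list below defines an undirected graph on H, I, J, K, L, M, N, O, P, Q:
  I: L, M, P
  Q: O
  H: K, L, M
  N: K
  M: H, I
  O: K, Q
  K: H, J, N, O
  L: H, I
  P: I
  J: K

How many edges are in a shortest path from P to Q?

Distance 0: P.
Distance 1: I.
Distance 2: L, M.
Distance 3: H.
Distance 4: K.
Distance 5: J, N, O.
Distance 6: Q — contains Q.

6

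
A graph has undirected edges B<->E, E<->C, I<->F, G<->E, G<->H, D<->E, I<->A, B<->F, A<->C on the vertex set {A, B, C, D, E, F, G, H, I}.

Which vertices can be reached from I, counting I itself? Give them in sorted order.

Start at I.
Its neighbours: A, F.
Then their neighbours: B, C.
Then next layer: E.
Then next layer: D, G.
Then next layer: H.
Every vertex is now reached.

A, B, C, D, E, F, G, H, I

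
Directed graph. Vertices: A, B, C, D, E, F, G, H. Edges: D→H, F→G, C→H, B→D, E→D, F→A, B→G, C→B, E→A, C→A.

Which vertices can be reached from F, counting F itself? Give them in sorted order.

A, F, G

Start at F.
Its neighbours: A, G.
Nothing further is reachable.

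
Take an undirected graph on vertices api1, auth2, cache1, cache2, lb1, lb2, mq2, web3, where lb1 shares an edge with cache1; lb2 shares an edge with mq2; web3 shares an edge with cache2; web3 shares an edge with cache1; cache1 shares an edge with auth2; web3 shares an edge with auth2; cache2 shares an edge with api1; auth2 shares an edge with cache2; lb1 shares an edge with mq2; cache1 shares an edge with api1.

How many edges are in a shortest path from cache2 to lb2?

Distance 0: cache2.
Distance 1: api1, auth2, web3.
Distance 2: cache1.
Distance 3: lb1.
Distance 4: mq2.
Distance 5: lb2 — contains lb2.

5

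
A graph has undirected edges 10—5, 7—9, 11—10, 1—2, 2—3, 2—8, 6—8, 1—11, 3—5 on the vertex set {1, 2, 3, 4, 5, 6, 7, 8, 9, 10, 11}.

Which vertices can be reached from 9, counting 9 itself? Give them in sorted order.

7, 9

Start at 9.
Its neighbours: 7.
Nothing further is reachable.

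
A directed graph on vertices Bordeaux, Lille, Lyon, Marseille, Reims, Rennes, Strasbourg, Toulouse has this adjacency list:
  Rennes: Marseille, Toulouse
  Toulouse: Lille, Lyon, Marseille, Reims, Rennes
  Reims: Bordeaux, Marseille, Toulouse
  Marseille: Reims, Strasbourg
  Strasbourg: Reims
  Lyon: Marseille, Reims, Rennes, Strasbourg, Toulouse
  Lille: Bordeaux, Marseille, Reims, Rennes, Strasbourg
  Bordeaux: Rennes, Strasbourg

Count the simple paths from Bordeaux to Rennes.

4

Bordeaux→Rennes
Bordeaux→Strasbourg→Reims→Toulouse→Lille→Rennes
Bordeaux→Strasbourg→Reims→Toulouse→Lyon→Rennes
Bordeaux→Strasbourg→Reims→Toulouse→Rennes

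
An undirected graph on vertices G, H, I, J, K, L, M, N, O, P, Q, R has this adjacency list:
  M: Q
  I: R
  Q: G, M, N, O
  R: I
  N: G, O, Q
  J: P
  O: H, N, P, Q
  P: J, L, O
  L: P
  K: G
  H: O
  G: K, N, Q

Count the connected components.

2

From G: component {G, H, J, K, L, M, N, O, P, Q}.
From I: component {I, R}.
That's 2 components.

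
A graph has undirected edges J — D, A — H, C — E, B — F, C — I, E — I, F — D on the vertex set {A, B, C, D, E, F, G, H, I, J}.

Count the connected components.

From A: component {A, H}.
From B: component {B, D, F, J}.
From C: component {C, E, I}.
From G: component {G}.
That's 4 components.

4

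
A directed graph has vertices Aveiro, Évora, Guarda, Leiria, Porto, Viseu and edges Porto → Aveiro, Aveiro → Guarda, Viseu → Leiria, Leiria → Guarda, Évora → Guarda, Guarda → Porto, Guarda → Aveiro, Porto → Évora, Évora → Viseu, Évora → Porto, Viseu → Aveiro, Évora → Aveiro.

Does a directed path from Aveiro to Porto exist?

Explore from Aveiro.
Distance 1: reach Guarda.
Distance 2: reach Porto.
Found Porto.

Yes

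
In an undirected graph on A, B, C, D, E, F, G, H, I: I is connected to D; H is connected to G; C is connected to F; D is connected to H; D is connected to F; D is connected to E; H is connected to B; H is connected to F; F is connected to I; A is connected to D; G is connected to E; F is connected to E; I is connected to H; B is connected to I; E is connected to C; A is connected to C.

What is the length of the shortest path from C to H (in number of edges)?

2

Distance 0: C.
Distance 1: A, E, F.
Distance 2: D, G, H, I — contains H.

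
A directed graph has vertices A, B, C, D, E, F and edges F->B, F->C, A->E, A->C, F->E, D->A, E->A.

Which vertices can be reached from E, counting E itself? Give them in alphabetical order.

A, C, E

Start at E.
Its neighbours: A.
Then their neighbours: C.
Nothing further is reachable.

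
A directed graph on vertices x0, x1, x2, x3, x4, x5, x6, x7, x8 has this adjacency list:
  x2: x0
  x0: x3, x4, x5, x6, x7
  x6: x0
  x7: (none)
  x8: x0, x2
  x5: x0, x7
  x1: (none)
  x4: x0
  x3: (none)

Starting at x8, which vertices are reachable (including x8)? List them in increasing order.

Start at x8.
Its neighbours: x0, x2.
Then their neighbours: x3, x4, x5, x6, x7.
Nothing further is reachable.

x0, x2, x3, x4, x5, x6, x7, x8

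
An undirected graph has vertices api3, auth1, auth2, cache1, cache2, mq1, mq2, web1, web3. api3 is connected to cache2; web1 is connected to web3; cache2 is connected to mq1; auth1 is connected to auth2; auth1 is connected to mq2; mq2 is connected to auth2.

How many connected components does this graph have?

From api3: component {api3, cache2, mq1}.
From auth1: component {auth1, auth2, mq2}.
From cache1: component {cache1}.
From web1: component {web1, web3}.
That's 4 components.

4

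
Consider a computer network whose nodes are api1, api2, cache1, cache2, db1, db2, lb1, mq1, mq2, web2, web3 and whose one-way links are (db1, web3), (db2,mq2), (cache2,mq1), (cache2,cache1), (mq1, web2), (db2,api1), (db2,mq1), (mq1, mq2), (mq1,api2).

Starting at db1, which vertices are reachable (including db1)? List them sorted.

Start at db1.
Its neighbours: web3.
Nothing further is reachable.

db1, web3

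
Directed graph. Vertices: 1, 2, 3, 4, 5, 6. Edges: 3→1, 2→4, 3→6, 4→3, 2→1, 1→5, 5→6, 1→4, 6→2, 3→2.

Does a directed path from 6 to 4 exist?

Explore from 6.
Distance 1: reach 2.
Distance 2: reach 1, 4.
Found 4.

Yes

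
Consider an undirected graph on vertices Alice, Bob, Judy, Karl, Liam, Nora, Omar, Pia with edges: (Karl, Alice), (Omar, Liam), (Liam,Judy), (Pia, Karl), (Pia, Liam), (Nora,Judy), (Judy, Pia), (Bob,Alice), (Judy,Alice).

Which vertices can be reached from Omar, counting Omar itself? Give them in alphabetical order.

Alice, Bob, Judy, Karl, Liam, Nora, Omar, Pia

Start at Omar.
Its neighbours: Liam.
Then their neighbours: Judy, Pia.
Then next layer: Alice, Karl, Nora.
Then next layer: Bob.
Every vertex is now reached.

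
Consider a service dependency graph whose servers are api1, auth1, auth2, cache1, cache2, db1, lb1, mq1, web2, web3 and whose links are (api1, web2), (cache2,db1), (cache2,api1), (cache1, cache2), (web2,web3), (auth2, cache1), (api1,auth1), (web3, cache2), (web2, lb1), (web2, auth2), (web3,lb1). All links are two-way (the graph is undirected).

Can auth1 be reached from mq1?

No

mq1 has no edges, so nothing is reachable from it.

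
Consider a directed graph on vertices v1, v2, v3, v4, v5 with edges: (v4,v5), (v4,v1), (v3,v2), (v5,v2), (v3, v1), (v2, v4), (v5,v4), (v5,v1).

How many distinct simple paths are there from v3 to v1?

v3→v1
v3→v2→v4→v1
v3→v2→v4→v5→v1

3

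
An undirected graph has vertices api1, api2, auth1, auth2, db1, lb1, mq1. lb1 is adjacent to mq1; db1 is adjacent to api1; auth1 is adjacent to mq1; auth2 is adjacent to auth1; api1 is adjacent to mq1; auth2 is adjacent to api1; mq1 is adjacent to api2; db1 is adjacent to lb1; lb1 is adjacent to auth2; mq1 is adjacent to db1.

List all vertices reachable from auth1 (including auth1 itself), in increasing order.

api1, api2, auth1, auth2, db1, lb1, mq1

Start at auth1.
Its neighbours: auth2, mq1.
Then their neighbours: api1, api2, db1, lb1.
Every vertex is now reached.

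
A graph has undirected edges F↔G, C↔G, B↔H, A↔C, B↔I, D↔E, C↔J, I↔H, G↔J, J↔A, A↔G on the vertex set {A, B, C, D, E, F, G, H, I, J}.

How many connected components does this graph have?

From A: component {A, C, F, G, J}.
From B: component {B, H, I}.
From D: component {D, E}.
That's 3 components.

3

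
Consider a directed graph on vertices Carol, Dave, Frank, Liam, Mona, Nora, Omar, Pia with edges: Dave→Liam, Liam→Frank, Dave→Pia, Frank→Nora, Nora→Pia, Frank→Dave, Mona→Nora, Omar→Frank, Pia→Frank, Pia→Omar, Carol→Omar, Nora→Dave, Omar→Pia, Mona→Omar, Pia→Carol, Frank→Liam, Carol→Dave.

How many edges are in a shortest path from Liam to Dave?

2

Distance 0: Liam.
Distance 1: Frank.
Distance 2: Dave, Nora — contains Dave.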